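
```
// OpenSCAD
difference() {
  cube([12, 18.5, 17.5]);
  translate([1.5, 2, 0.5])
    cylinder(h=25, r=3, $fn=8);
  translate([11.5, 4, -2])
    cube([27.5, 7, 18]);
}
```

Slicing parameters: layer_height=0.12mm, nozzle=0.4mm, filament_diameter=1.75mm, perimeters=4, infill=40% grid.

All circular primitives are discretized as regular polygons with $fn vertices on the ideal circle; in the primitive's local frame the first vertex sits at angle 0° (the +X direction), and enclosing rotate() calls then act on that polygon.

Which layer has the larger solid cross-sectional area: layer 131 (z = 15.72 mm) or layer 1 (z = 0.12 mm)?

Layer 131 (z = 15.72): the cube (footprint 12×18.5) is included at this height (area 222.00 mm²); the cylinder at (1.5, 2): section is a regular 8-gon, circumradius r=3 (area = (8/2)·3.000²·sin(360°/8) = 25.46 mm²); the cube at (11.5, 4) is present — its section is the full 27.5×7 rectangle (area 192.50 mm²); After the difference (first − rest): starting from the 12×18.5 cube (222.00 mm²), the r=3 cylinder at (1.5, 2) partially overlaps it — only the 18.57 mm² overlap (of its 25.46 mm²) is removed, clipping the outline; the 27.5×7 cube at (11.5, 4) partially overlaps it — only the 3.50 mm² overlap (of its 192.50 mm²) is removed, clipping the outline — area = 199.93 mm². So its area = 199.93 mm². Layer 1 (z = 0.12): the cube is present — its section is the full 12×18.5 rectangle (area 222.00 mm²); the cylinder at (1.5, 2) is absent (z outside [0.5, 25.5]); the cube at (11.5, 4) is present — its section is the full 27.5×7 rectangle (area 192.50 mm²); Subtracting the remaining from the first: starting from the 12×18.5 cube (222.00 mm²), the 27.5×7 cube at (11.5, 4) partially overlaps it — only the 3.50 mm² overlap (of its 192.50 mm²) is removed, clipping the outline — area = 218.50 mm². So its area = 218.50 mm². Layer 1 is larger (218.50 vs 199.93 mm²).

layer 1 (z = 0.12 mm)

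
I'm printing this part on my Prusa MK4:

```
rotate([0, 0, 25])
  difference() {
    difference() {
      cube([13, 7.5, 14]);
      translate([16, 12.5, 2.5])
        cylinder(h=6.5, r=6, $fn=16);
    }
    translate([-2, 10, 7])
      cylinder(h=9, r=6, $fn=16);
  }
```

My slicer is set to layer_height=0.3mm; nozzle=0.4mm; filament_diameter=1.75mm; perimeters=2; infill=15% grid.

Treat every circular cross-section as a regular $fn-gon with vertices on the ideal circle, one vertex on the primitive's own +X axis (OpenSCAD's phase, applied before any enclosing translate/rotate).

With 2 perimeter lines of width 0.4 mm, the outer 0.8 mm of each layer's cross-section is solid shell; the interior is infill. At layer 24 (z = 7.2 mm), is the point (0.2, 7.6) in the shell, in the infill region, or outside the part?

At z = 7.2 mm: the cube (footprint 13×7.5) is included at this height; the r=6 cylinder at (16, 12.5) gives a regular 16-gon of circumradius 6 (constant along its height); Subtracting the remaining from the first: starting from the 13×7.5 cube, the r=6 cylinder at (16, 12.5) partially overlaps it — only the 0.00 mm² overlap (of its 110.21 mm²) is removed, clipping the outline — 1 connected region; the cylinder at (-2, 10): section is a regular 16-gon, circumradius r=6; Subtracting the remaining from the first: starting from the result so far, the r=6 cylinder at (-2, 10) partially overlaps it — only the 6.58 mm² overlap (of its 110.21 mm²) is removed, clipping the outline — 1 connected region; (whole slice rotated 25° about Z — lengths, areas and connectivity unchanged). Overall, the cross-section is a single solid region. Undo the 25° rotation: the query point maps to (3.393, 6.803) in the un-rotated model frame. The nearest boundary edge runs (2.24, 5.76)→(3.41, 7.50); distance from the point to it = 0.38 mm. The point is inside the cross-section, 0.38 mm from the nearest boundary — within the 0.8 mm shell band (2 × 0.4).

shell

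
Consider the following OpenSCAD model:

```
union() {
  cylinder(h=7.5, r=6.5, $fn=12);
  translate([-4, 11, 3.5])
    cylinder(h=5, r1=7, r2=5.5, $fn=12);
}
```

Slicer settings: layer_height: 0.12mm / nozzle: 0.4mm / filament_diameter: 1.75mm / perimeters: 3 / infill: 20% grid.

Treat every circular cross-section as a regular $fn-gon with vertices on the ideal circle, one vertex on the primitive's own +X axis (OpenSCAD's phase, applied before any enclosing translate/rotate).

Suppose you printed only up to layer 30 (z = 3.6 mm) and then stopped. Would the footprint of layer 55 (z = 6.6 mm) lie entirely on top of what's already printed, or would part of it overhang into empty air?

Compare the two slices. At z = 3.6: the r=6.5 cylinder contributes a regular 12-gon of circumradius 6.5 (area = (12/2)·6.500²·sin(360°/12) = 126.75 mm²); the cone at (-4, 11) (r1=7→r2=5.5) has section circumradius 6.970 here — a regular 12-gon (area = (12/2)·6.970²·sin(360°/12) = 145.74 mm²); Merging all regions: the regions partially overlap — summed areas 272.49 mm² minus the doubly-counted overlap 5.99 mm² gives 266.51 mm² — area = 266.51 mm². At z = 6.6: the r=6.5 cylinder contributes a regular 12-gon of circumradius 6.5 (area = (12/2)·6.500²·sin(360°/12) = 126.75 mm²); the cone at (-4, 11) (r1=7→r2=5.5) has section circumradius 6.070 here — a regular 12-gon (area = (12/2)·6.070²·sin(360°/12) = 110.53 mm²); Taking the union: the regions partially overlap — summed areas 237.28 mm² minus the doubly-counted overlap 1.48 mm² gives 235.81 mm² — area = 235.81 mm². Checking containment: the cross-section at z = 6.6 is a subset of the cross-section at z = 3.6.

entirely on top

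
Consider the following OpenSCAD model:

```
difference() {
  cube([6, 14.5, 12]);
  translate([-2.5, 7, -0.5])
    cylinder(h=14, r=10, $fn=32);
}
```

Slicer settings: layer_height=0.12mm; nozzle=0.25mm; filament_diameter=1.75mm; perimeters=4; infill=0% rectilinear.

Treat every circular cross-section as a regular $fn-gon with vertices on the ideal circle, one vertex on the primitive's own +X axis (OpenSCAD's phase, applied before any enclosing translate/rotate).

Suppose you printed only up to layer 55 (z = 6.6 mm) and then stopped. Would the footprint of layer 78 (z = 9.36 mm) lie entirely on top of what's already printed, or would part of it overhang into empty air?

entirely on top

Compare the two slices. At z = 6.6: the 6×14.5 cube contributes its full rectangle (area 87.00 mm²); the r=10 cylinder at (-2.5, 7) gives a regular 32-gon of circumradius 10 (constant along its height) (area = (32/2)·10.000²·sin(360°/32) = 312.14 mm²); Taking the first minus the rest: starting from the 6×14.5 cube (87.00 mm²), the r=10 cylinder at (-2.5, 7) partially overlaps it — only the 83.86 mm² overlap (of its 312.14 mm²) is removed, clipping the outline — area = 3.14 mm². At z = 9.36: the 6×14.5 cube contributes its full rectangle (area 87.00 mm²); the cylinder at (-2.5, 7): section is a regular 32-gon, circumradius r=10 (area = (32/2)·10.000²·sin(360°/32) = 312.14 mm²); After the difference (first − rest): starting from the 6×14.5 cube (87.00 mm²), the r=10 cylinder at (-2.5, 7) partially overlaps it — only the 83.86 mm² overlap (of its 312.14 mm²) is removed, clipping the outline — area = 3.14 mm². Checking containment: the cross-section at z = 9.36 is a subset of the cross-section at z = 6.6.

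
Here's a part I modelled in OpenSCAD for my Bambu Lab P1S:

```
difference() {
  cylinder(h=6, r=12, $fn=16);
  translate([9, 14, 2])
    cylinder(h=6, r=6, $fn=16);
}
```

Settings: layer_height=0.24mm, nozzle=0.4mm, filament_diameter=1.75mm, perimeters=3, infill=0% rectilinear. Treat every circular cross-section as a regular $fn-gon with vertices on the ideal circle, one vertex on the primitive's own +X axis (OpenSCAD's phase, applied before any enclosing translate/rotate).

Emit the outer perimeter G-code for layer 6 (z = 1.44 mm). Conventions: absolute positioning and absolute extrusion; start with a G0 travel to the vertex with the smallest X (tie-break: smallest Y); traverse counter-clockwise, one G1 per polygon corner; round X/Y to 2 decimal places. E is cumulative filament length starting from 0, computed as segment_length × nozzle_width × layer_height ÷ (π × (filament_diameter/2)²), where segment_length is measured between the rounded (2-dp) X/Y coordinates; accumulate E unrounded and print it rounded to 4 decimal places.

G0 X-12.00 Y0.00 Z1.44
G1 X-11.09 Y-4.59 E0.1868
G1 X-8.49 Y-8.49 E0.3738
G1 X-4.59 Y-11.09 E0.5609
G1 X0.00 Y-12.00 E0.7477
G1 X4.59 Y-11.09 E0.9344
G1 X8.49 Y-8.49 E1.1215
G1 X11.09 Y-4.59 E1.3086
G1 X12.00 Y0.00 E1.4954
G1 X11.09 Y4.59 E1.6821
G1 X8.49 Y8.49 E1.8692
G1 X4.59 Y11.09 E2.0563
G1 X0.00 Y12.00 E2.2430
G1 X-4.59 Y11.09 E2.4298
G1 X-8.49 Y8.49 E2.6169
G1 X-11.09 Y4.59 E2.8040
G1 X-12.00 Y0.00 E2.9907

At z = 1.44 mm: the r=12 cylinder contributes a regular 16-gon of circumradius 12; the cylinder at (9, 14) is not intersected at this z (z outside [2, 8]); Subtracting the remaining from the first: none of the subtracted shapes is present at this height, so the r=12 cylinder is unchanged — 1 connected region. The outline is a single polygon with 16 vertices. Extrusion per mm of travel: 0.4 × 0.24 / (π × 0.875²) = 0.039912. Accumulating E over each segment gives final E = 2.9907.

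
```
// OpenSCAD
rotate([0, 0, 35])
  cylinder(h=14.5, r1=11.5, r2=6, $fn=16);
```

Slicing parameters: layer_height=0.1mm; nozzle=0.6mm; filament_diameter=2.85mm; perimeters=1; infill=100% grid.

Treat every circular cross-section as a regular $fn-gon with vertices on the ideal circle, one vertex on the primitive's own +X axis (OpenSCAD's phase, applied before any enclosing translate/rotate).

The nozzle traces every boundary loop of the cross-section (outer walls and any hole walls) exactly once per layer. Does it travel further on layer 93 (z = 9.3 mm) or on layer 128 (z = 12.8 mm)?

layer 93 (z = 9.3 mm)

Layer 93 (z = 9.3): the cone (r1=11.5→r2=6) has section circumradius 7.972 here — a regular 16-gon (perimeter = 2·16·7.972·sin(180°/16) = 49.77 mm); (whole slice rotated 35° about Z — lengths, areas and connectivity unchanged). So its perimeter = 49.77 mm. Layer 128 (z = 12.8): the cone (r1=11.5→r2=6) has section circumradius 6.645 here — a regular 16-gon (perimeter = 2·16·6.645·sin(180°/16) = 41.48 mm); (rotated 35° about Z; rotation is an isometry so areas/perimeters/island counts are preserved). So its perimeter = 41.48 mm. Layer 93 is larger (49.77 vs 41.48 mm).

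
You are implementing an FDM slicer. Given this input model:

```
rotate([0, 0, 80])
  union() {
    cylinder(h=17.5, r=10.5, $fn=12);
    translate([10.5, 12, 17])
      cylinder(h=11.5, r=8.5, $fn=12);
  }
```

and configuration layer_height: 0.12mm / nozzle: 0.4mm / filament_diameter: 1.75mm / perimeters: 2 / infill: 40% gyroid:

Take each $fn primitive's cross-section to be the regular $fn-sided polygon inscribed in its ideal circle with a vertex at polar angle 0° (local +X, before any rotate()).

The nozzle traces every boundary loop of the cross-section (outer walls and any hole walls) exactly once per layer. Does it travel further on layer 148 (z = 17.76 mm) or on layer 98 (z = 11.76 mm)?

layer 98 (z = 11.76 mm)

Layer 148 (z = 17.76): the cylinder does not reach this height (z outside [0, 17.5]); the r=8.5 cylinder at (10.5, 12) contributes a regular 12-gon of circumradius 8.5 (perimeter = 2·12·8.500·sin(180°/12) = 52.80 mm); Taking the union: only the r=8.5 cylinder at (10.5, 12) is present, so the union is just that shape — boundary = 52.80 mm; (rotated 80° about Z; rotation is an isometry so areas/perimeters/island counts are preserved). So its perimeter = 52.80 mm. Layer 98 (z = 11.76): the r=10.5 cylinder contributes a regular 12-gon of circumradius 10.5 (perimeter = 2·12·10.500·sin(180°/12) = 65.22 mm); the cylinder at (10.5, 12) is not intersected at this z (z outside [17, 28.5]); Taking the union: only the r=10.5 cylinder is present, so the union is just that shape — boundary = 65.22 mm; (whole slice rotated 80° about Z — lengths, areas and connectivity unchanged). So its perimeter = 65.22 mm. Layer 98 is larger (65.22 vs 52.80 mm).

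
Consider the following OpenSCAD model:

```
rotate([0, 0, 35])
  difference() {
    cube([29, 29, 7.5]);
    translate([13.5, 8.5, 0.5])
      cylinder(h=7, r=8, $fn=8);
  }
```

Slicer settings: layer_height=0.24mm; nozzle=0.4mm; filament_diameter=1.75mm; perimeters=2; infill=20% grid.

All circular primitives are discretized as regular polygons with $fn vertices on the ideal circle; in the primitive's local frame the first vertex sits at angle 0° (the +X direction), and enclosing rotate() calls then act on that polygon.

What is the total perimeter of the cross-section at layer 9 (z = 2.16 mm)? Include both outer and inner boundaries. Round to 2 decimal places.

164.98 mm

At z = 2.16 mm: the cube (footprint 29×29) is included at this height (perimeter 116.00 mm); the r=8 cylinder at (13.5, 8.5) contributes a regular 8-gon of circumradius 8 (perimeter = 2·8·8.000·sin(180°/8) = 48.98 mm); After the difference (first − rest): starting from the 29×29 cube, the r=8 cylinder at (13.5, 8.5) lies wholly inside it (removes its full 181.02 mm² and its 48.98 mm outline becomes a hole wall) — boundary (outer + 1 inner loop) = 164.98 mm; (rotated 35° about Z; rotation is an isometry so areas/perimeters/island counts are preserved). Overall, the cross-section is one region with 1 hole. Total boundary length (outer + inner) = 164.98 mm.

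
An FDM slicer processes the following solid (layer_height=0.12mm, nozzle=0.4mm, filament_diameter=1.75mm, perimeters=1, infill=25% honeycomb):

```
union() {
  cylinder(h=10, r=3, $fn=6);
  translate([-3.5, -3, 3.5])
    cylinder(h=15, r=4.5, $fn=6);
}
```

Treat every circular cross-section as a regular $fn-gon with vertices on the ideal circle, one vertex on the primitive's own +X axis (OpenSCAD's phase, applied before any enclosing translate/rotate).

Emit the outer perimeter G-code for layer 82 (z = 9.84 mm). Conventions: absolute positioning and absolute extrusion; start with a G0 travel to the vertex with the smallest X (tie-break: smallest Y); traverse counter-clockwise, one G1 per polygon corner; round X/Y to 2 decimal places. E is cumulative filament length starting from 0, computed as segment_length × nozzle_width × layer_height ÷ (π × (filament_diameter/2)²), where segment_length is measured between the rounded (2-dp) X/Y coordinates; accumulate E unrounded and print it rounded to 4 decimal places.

G0 X-8.00 Y-3.00 Z9.84
G1 X-5.75 Y-6.90 E0.0899
G1 X-1.25 Y-6.90 E0.1797
G1 X1.00 Y-3.00 E0.2695
G1 X0.77 Y-2.60 E0.2787
G1 X1.50 Y-2.60 E0.2933
G1 X3.00 Y0.00 E0.3532
G1 X1.50 Y2.60 E0.4131
G1 X-1.50 Y2.60 E0.4730
G1 X-2.48 Y0.90 E0.5121
G1 X-5.75 Y0.90 E0.5774
G1 X-8.00 Y-3.00 E0.6672

At z = 9.84 mm: the r=3 cylinder contributes a regular 6-gon of circumradius 3; the r=4.5 cylinder at (-3.5, -3) contributes a regular 6-gon of circumradius 4.5; Combining (union): the regions partially overlap (shared area 7.46 mm²), so overlapping operands fuse into one piece — 1 connected region. The outline is a single polygon with 11 vertices. Extrusion per mm of travel: 0.4 × 0.12 / (π × 0.875²) = 0.019956. Accumulating E over each segment gives final E = 0.6672.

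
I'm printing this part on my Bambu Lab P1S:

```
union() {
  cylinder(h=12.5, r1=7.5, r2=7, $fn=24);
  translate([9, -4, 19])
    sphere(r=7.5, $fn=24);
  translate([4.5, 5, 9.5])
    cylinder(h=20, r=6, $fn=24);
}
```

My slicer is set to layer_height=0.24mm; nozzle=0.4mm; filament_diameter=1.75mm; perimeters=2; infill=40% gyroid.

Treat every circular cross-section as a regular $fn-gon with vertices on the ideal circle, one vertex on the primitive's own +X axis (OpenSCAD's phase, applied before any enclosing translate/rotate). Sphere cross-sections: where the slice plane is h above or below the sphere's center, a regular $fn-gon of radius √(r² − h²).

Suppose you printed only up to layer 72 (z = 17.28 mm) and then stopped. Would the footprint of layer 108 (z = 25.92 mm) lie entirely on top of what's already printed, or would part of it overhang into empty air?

entirely on top

Compare the two slices. At z = 17.28: the cone is absent (z outside [0, 12.5]); the sphere at (9, -4): section is a regular 24-gon, circumradius = √(r²−h²) = √(7.5²−1.72²) = 7.300 (area = (24/2)·7.300²·sin(360°/24) = 165.51 mm²); the r=6 cylinder at (4.5, 5) gives a regular 24-gon of circumradius 6 (constant along its height) (area = (24/2)·6.000²·sin(360°/24) = 111.81 mm²); Combining (union): the regions partially overlap — summed areas 277.32 mm² minus the doubly-counted overlap 18.45 mm² gives 258.88 mm² — area = 258.88 mm². At z = 25.92: the cone is not intersected at this z (z outside [0, 12.5]); the sphere at (9, -4): section is a regular 24-gon, circumradius = √(r²−h²) = √(7.5²−6.92²) = 2.892 (area = (24/2)·2.892²·sin(360°/24) = 25.98 mm²); the r=6 cylinder at (4.5, 5) contributes a regular 24-gon of circumradius 6 (area = (24/2)·6.000²·sin(360°/24) = 111.81 mm²); Merging all regions: the 2 present regions are separate (no shared area or edge), so areas and boundary lengths simply add and each stays a separate island — area = 137.79 mm². Checking containment: the cross-section at z = 25.92 is a subset of the cross-section at z = 17.28.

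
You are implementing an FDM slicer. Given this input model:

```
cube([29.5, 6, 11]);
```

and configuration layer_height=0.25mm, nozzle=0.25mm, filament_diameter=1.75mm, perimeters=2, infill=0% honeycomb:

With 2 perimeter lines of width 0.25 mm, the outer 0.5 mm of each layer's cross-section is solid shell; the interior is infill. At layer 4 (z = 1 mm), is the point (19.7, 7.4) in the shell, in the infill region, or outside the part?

At z = 1 mm: the cube is present — its section is the full 29.5×6 rectangle. Overall, the cross-section is a single solid region. The nearest boundary edge runs (29.50, 6.00)→(0.00, 6.00); distance from the point to it = 1.40 mm. The point is not inside any of the regions above, so it lies outside the cross-section (1.40 mm from the nearest boundary).

outside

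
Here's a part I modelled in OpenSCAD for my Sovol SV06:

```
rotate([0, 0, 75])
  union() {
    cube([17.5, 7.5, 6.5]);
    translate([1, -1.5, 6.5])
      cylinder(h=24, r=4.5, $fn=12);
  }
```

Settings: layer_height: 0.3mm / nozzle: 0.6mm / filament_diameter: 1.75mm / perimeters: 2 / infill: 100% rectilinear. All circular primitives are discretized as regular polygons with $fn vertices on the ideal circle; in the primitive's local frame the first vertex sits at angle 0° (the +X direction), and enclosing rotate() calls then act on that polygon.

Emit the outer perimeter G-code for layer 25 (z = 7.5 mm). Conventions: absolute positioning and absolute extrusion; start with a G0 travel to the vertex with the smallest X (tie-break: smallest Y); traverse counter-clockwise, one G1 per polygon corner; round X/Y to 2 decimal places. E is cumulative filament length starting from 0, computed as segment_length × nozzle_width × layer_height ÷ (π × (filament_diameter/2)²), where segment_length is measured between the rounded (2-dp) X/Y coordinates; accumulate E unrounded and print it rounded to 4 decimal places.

At z = 7.5 mm: the cube does not reach this height (z outside [0, 6.5]); the r=4.5 cylinder at (1, -1.5) contributes a regular 12-gon of circumradius 4.5; Combining (union): only the r=4.5 cylinder at (1, -1.5) is present, so the union is just that shape — 1 connected region; (rotated 75° about Z; rotation is an isometry so areas/perimeters/island counts are preserved). The outline is a single polygon with 12 vertices. Extrusion per mm of travel: 0.6 × 0.3 / (π × 0.875²) = 0.074835. Accumulating E over each segment gives final E = 2.0909.

G0 X-2.64 Y-0.59 Z7.50
G1 X-1.47 Y-2.60 E0.1740
G1 X0.54 Y-3.77 E0.3481
G1 X2.87 Y-3.77 E0.5225
G1 X4.89 Y-2.60 E0.6972
G1 X6.05 Y-0.59 E0.8708
G1 X6.05 Y1.74 E1.0452
G1 X4.89 Y3.76 E1.2195
G1 X2.87 Y4.92 E1.3938
G1 X0.54 Y4.92 E1.5682
G1 X-1.47 Y3.76 E1.7419
G1 X-2.64 Y1.74 E1.9166
G1 X-2.64 Y-0.59 E2.0909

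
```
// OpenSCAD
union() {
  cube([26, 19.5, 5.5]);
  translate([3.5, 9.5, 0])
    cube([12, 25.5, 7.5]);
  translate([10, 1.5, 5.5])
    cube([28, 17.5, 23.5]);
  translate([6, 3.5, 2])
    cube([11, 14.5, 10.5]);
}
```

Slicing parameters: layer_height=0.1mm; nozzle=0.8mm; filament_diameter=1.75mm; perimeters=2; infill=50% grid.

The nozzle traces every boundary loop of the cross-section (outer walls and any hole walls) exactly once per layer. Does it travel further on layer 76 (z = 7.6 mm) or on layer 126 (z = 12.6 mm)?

Layer 76 (z = 7.6): the cube does not reach this height (z outside [0, 5.5]); the cube at (3.5, 9.5) does not reach this height (z outside [0, 7.5]); the 28×17.5 cube at (10, 1.5) contributes its full rectangle (perimeter 91.00 mm); the 11×14.5 cube at (6, 3.5) contributes its full rectangle (perimeter 51.00 mm); Combining (union): the regions partially overlap (shared area 101.50 mm²), so the edge portions inside another operand are dropped and the merged outline is re-measured after clipping — boundary = 99.00 mm. So its perimeter = 99.00 mm. Layer 126 (z = 12.6): the cube does not reach this height (z outside [0, 5.5]); the cube at (3.5, 9.5) does not reach this height (z outside [0, 7.5]); the 28×17.5 cube at (10, 1.5) contributes its full rectangle (perimeter 91.00 mm); the cube at (6, 3.5) does not reach this height (z outside [2, 12.5]); Combining (union): only the 28×17.5 cube at (10, 1.5) is present, so the union is just that shape — boundary = 91.00 mm. So its perimeter = 91.00 mm. Layer 76 is larger (99.00 vs 91.00 mm).

layer 76 (z = 7.6 mm)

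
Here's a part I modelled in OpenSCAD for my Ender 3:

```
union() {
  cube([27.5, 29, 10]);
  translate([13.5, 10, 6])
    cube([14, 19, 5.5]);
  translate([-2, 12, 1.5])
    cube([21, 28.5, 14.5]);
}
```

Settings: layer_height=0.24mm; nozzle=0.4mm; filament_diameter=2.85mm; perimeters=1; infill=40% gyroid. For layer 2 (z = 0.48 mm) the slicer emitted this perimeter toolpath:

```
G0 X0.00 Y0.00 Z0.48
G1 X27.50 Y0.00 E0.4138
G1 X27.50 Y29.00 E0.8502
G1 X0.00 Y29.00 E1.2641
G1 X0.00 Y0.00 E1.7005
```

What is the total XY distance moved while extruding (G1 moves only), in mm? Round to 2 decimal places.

Sum the Euclidean lengths of each G1 segment: total = 113.00 mm.

113.00 mm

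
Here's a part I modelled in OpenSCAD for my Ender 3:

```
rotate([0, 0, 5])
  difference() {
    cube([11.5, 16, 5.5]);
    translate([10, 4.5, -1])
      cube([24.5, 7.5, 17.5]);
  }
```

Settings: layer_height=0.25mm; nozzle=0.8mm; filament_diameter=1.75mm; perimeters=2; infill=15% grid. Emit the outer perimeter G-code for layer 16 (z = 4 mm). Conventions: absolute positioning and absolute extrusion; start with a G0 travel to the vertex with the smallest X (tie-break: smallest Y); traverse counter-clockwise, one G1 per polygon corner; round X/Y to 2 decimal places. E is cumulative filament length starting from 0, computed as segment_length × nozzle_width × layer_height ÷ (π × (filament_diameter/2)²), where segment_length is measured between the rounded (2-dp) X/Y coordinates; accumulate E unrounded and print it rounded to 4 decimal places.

G0 X-1.39 Y15.94 Z4.00
G1 X0.00 Y0.00 E1.3304
G1 X11.46 Y1.00 E2.2870
G1 X11.06 Y5.49 E2.6618
G1 X9.57 Y5.35 E2.7862
G1 X8.92 Y12.83 E3.4105
G1 X10.41 Y12.96 E3.5349
G1 X10.06 Y16.94 E3.8671
G1 X-1.39 Y15.94 E4.8228

At z = 4 mm: the cube (footprint 11.5×16) is included at this height; the cube at (10, 4.5) is present — its section is the full 24.5×7.5 rectangle; Taking the first minus the rest: starting from the 11.5×16 cube, the 24.5×7.5 cube at (10, 4.5) partially overlaps it — only the 11.25 mm² overlap (of its 183.75 mm²) is removed, clipping the outline — 1 connected region; (rotated 5° about Z; rotation is an isometry so areas/perimeters/island counts are preserved). The outline is a single polygon with 8 vertices. Extrusion per mm of travel: 0.8 × 0.25 / (π × 0.875²) = 0.083150. Accumulating E over each segment gives final E = 4.8228.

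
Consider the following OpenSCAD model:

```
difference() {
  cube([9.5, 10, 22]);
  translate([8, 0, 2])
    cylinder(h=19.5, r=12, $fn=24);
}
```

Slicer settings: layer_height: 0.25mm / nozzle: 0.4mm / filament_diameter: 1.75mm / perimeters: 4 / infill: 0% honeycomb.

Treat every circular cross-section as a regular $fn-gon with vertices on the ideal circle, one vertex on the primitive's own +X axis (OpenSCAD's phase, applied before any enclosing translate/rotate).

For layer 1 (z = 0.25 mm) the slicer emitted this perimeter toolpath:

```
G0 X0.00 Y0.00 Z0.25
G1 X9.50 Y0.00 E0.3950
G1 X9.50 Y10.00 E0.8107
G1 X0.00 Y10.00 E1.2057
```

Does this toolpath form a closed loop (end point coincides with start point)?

Start point (G0): (0.00, 0.00). End point (last G1): the path does not return to the start — open.

no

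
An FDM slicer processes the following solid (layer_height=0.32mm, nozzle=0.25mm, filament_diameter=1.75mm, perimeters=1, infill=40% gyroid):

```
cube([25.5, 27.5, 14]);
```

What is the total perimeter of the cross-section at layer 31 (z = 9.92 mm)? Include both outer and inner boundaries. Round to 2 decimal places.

At z = 9.92 mm: the 25.5×27.5 cube contributes its full rectangle (perimeter 106.00 mm). Overall, the cross-section is a single solid region. Total boundary length (outer) = 106.00 mm.

106.00 mm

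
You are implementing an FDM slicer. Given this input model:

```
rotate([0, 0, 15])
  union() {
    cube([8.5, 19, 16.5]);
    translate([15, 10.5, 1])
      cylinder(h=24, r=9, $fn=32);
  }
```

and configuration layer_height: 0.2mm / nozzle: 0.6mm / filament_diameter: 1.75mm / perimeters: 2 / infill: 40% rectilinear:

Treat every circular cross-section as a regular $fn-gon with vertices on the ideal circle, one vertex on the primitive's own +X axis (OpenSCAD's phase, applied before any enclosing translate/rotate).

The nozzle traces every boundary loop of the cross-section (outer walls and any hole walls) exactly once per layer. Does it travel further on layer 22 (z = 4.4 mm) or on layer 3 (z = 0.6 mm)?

layer 22 (z = 4.4 mm)

Layer 22 (z = 4.4): the cube is present — its section is the full 8.5×19 rectangle (perimeter 55.00 mm); the r=9 cylinder at (15, 10.5) contributes a regular 32-gon of circumradius 9 (perimeter = 2·32·9.000·sin(180°/32) = 56.46 mm); Taking the union: the regions partially overlap (shared area 21.00 mm²), so the edge portions inside another operand are dropped and the merged outline is re-measured after clipping — boundary = 85.38 mm; (rotated 15° about Z; rotation is an isometry so areas/perimeters/island counts are preserved). So its perimeter = 85.38 mm. Layer 3 (z = 0.6): the cube (footprint 8.5×19) is included at this height (perimeter 55.00 mm); the cylinder at (15, 10.5) is absent (z outside [1, 25]); Taking the union: only the 8.5×19 cube is present, so the union is just that shape — boundary = 55.00 mm; (whole slice rotated 15° about Z — lengths, areas and connectivity unchanged). So its perimeter = 55.00 mm. Layer 22 is larger (85.38 vs 55.00 mm).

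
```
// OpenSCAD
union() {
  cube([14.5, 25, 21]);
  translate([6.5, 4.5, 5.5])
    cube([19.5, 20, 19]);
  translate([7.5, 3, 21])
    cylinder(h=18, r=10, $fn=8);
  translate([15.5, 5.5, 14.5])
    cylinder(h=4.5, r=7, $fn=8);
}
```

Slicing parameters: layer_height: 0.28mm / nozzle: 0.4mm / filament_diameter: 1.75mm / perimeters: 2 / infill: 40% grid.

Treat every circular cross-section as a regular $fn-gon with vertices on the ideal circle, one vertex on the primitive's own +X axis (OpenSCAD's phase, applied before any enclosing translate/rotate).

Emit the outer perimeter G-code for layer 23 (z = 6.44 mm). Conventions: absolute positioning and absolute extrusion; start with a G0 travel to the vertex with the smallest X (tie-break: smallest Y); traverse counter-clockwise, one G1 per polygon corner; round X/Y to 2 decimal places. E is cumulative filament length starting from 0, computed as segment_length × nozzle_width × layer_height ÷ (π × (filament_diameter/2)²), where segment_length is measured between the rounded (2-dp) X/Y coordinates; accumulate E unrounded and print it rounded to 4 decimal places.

G0 X0.00 Y0.00 Z6.44
G1 X14.50 Y0.00 E0.6752
G1 X14.50 Y4.50 E0.8847
G1 X26.00 Y4.50 E1.4202
G1 X26.00 Y24.50 E2.3515
G1 X14.50 Y24.50 E2.8870
G1 X14.50 Y25.00 E2.9103
G1 X0.00 Y25.00 E3.5854
G1 X0.00 Y0.00 E4.7495

At z = 6.44 mm: the 14.5×25 cube contributes its full rectangle; the 19.5×20 cube at (6.5, 4.5) contributes its full rectangle; the cylinder at (7.5, 3) does not reach this height (z outside [21, 39]); the cylinder at (15.5, 5.5) does not reach this height (z outside [14.5, 19]); Combining (union): the regions partially overlap (shared area 160.00 mm²), so overlapping operands fuse into one piece — 1 connected region. The outline is a single polygon with 8 vertices. Extrusion per mm of travel: 0.4 × 0.28 / (π × 0.875²) = 0.046564. Accumulating E over each segment gives final E = 4.7495.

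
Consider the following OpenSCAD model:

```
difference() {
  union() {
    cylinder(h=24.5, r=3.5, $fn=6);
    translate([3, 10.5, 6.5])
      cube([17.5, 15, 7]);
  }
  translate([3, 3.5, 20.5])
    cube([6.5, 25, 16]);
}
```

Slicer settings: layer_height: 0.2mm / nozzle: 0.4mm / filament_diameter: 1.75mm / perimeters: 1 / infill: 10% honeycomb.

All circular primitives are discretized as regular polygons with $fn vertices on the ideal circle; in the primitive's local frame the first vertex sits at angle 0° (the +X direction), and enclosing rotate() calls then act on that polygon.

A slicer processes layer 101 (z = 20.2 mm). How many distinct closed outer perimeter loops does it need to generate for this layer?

At z = 20.2 mm: the r=3.5 cylinder contributes a regular 6-gon of circumradius 3.5; the cube at (3, 10.5) is not intersected at this z (z outside [6.5, 13.5]); Merging all regions: only the r=3.5 cylinder is present, so the union is just that shape — 1 connected region; the cube at (3, 3.5) is not intersected at this z (z outside [20.5, 36.5]); Taking the first minus the rest: none of the subtracted shapes is present at this height, so the result so far is unchanged — 1 connected region. The result has 1 disconnected region.

1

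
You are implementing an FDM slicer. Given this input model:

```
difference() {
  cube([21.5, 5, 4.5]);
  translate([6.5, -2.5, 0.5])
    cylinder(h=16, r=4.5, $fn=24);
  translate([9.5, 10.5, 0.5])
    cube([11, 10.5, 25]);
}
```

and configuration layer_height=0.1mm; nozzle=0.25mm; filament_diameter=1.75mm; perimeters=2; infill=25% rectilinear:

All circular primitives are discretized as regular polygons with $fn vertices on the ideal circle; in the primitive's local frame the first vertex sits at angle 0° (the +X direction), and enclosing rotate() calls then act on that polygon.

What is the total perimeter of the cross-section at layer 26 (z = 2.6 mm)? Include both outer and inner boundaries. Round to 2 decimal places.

54.36 mm

At z = 2.6 mm: the 21.5×5 cube contributes its full rectangle (perimeter 53.00 mm); the cylinder at (6.5, -2.5): section is a regular 24-gon, circumradius r=4.5 (perimeter = 2·24·4.500·sin(180°/24) = 28.19 mm); the cube at (9.5, 10.5) is present — its section is the full 11×10.5 rectangle (perimeter 43.00 mm); Subtracting the remaining from the first: starting from the 21.5×5 cube, the r=4.5 cylinder at (6.5, -2.5) partially overlaps it — only the 10.30 mm² overlap (of its 62.89 mm²) is removed, clipping the outline; the 11×10.5 cube at (9.5, 10.5) misses the remaining region (no effect) — boundary = 54.36 mm. Overall, the cross-section is a single solid region. Total boundary length (outer) = 54.36 mm.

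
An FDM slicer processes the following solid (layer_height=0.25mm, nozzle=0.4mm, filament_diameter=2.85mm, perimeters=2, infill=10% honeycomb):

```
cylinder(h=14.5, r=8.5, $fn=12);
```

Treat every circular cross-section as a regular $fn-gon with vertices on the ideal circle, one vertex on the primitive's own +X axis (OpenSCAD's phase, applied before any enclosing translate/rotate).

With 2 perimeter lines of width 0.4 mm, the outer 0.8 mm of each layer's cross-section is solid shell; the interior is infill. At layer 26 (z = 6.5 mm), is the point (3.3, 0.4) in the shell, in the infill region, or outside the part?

At z = 6.5 mm: the cylinder: section is a regular 12-gon, circumradius r=8.5. Overall, the cross-section is a single solid region. The nearest boundary edge runs (8.50, 0.00)→(7.36, 4.25); distance from the point to it = 4.92 mm. The point is inside the cross-section and 4.92 mm from the nearest boundary — more than the 0.8 mm shell width (2 × 0.4), so it's in the infill interior.

infill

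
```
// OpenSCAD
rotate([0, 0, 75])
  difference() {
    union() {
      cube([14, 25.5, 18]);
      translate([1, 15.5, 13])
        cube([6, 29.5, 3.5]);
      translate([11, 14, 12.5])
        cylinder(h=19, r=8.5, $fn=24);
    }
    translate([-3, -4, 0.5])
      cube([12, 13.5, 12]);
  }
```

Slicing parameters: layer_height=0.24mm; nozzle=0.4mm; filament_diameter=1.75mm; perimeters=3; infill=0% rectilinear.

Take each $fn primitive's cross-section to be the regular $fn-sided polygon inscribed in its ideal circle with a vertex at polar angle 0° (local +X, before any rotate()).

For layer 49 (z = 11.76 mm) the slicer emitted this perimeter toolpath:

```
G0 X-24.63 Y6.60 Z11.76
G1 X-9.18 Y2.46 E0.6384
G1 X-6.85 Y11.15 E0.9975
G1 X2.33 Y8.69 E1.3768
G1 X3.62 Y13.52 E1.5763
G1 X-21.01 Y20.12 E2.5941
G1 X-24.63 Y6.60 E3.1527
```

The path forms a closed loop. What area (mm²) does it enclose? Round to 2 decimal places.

Apply the shoelace formula to the sequence of (X, Y) vertices; enclosed area = 271.40 mm².

271.40 mm²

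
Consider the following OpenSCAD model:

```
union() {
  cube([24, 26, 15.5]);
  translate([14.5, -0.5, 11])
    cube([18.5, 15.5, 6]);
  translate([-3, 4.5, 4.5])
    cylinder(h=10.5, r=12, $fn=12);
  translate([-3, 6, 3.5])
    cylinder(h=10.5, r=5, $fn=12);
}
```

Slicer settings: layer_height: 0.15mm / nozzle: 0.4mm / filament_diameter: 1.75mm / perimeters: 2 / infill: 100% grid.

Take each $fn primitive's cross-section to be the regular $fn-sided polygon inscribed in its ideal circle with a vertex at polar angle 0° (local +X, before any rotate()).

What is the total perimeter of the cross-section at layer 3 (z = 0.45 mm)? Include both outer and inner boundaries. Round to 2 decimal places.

100.00 mm

At z = 0.45 mm: the cube is present — its section is the full 24×26 rectangle (perimeter 100.00 mm); the cube at (14.5, -0.5) does not reach this height (z outside [11, 17]); the cylinder at (-3, 4.5) is not intersected at this z (z outside [4.5, 15]); the cylinder at (-3, 6) is absent (z outside [3.5, 14]); Taking the union: only the 24×26 cube is present, so the union is just that shape — boundary = 100.00 mm. Overall, the cross-section is a single solid region. Total boundary length (outer) = 100.00 mm.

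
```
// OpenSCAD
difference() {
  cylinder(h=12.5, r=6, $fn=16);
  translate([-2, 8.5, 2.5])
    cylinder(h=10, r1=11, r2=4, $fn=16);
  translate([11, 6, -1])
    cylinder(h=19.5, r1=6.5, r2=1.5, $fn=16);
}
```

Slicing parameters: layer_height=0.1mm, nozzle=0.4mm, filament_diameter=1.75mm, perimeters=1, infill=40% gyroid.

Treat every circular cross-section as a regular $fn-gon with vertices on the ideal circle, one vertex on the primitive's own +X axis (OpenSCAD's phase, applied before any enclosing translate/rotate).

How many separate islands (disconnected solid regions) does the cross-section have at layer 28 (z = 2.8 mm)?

1

At z = 2.8 mm: the r=6 cylinder contributes a regular 16-gon of circumradius 6; the cone at (-2, 8.5) contributes a regular 16-gon of circumradius 10.790 (interpolated between r1=11 and r2=4 at t=0.030); the cone at (11, 6) (r1=6.5→r2=1.5) has section circumradius 5.526 here — a regular 16-gon; Taking the first minus the rest: starting from the r=6 cylinder, the cone at (-2, 8.5) partially overlaps it — only the 70.98 mm² overlap (of its 356.43 mm²) is removed, clipping the outline; the cone at (11, 6) misses the remaining region (no effect) — 1 connected region. Overall, the cross-section is a single solid region. Island count = 1.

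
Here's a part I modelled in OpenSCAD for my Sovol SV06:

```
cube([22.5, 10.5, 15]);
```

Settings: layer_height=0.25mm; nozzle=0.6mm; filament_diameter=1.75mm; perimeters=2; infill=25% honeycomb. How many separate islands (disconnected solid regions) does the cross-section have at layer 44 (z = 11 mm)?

At z = 11 mm: the 22.5×10.5 cube contributes its full rectangle. Overall, the cross-section is a single solid region. Island count = 1.

1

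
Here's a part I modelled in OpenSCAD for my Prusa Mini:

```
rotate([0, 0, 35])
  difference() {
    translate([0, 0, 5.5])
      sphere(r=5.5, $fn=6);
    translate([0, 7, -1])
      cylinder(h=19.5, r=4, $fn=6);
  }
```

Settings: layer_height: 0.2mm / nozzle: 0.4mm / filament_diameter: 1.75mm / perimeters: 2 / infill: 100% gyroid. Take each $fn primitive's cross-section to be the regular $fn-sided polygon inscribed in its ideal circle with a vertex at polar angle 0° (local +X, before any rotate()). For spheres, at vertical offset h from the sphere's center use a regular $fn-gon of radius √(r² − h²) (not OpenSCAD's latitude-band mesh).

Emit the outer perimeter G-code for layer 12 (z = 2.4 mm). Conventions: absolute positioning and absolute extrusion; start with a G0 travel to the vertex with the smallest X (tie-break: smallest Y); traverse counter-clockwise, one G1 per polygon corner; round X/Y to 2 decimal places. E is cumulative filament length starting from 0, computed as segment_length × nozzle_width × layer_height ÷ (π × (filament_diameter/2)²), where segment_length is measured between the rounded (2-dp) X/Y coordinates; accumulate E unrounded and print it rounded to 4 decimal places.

G0 X-4.12 Y1.92 Z2.40
G1 X-3.72 Y-2.61 E0.1513
G1 X0.40 Y-4.53 E0.3024
G1 X4.12 Y-1.92 E0.4536
G1 X3.72 Y2.61 E0.6048
G1 X-0.40 Y4.53 E0.7560
G1 X-0.43 Y4.50 E0.7574
G1 X-0.39 Y4.04 E0.7728
G1 X-3.67 Y1.75 E0.9058
G1 X-4.08 Y1.94 E0.9209
G1 X-4.12 Y1.92 E0.9224

At z = 2.4 mm: the sphere: section is a regular 6-gon, circumradius = √(r²−h²) = √(5.5²−3.1²) = 4.543; the cylinder at (0, 7): section is a regular 6-gon, circumradius r=4; After the difference (first − rest): starting from the r=5.5 sphere, the r=4 cylinder at (0, 7) partially overlaps it — only the 1.69 mm² overlap (of its 41.57 mm²) is removed, clipping the outline — 1 connected region; (whole slice rotated 35° about Z — lengths, areas and connectivity unchanged). The outline is a single polygon with 10 vertices. Extrusion per mm of travel: 0.4 × 0.2 / (π × 0.875²) = 0.033260. Accumulating E over each segment gives final E = 0.9224.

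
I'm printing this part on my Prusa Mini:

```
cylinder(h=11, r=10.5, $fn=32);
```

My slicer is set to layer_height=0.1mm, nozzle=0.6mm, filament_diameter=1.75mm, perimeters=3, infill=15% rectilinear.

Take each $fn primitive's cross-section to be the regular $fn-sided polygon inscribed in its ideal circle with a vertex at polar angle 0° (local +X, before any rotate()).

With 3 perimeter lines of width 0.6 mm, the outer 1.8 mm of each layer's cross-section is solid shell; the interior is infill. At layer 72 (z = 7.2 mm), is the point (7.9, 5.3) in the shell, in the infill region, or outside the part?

At z = 7.2 mm: the cylinder: section is a regular 32-gon, circumradius r=10.5. Overall, the cross-section is a single solid region. The nearest boundary edge runs (8.73, 5.83)→(7.42, 7.42); distance from the point to it = 0.98 mm. The point is inside the cross-section, 0.98 mm from the nearest boundary — within the 1.8 mm shell band (3 × 0.6).

shell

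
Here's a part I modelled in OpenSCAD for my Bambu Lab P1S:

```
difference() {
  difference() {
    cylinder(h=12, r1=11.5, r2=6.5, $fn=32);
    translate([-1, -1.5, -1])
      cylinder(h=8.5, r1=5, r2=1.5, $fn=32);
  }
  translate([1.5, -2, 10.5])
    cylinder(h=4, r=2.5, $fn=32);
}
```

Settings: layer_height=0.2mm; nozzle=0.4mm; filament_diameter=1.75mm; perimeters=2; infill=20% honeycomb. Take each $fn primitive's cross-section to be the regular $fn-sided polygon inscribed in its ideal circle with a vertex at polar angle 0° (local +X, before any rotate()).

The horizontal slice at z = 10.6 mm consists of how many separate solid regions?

1

At z = 10.6 mm: the cone: at t=0.883 of its height the radius interpolates to r₁+(r₂−r₁)t = 7.083, giving a regular 32-gon of that circumradius; the cone at (-1, -1.5) is not intersected at this z (z outside [-1, 7.5]); Taking the first minus the rest: none of the subtracted shapes is present at this height, so the cone is unchanged — 1 connected region; the r=2.5 cylinder at (1.5, -2) contributes a regular 32-gon of circumradius 2.5; Taking the first minus the rest: starting from that combined region, the r=2.5 cylinder at (1.5, -2) lies wholly inside it (removes its full 19.51 mm² and its 15.68 mm outline becomes a hole wall) — 1 connected region with 1 hole. The result has 1 disconnected region.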